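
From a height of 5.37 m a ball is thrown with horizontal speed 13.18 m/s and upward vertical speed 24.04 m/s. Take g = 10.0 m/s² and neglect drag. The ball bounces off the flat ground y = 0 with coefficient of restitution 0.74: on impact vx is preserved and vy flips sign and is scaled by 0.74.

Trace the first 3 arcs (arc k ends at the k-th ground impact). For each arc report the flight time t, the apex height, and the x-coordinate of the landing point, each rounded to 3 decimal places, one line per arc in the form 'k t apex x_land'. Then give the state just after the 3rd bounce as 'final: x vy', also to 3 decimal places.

1 5.022 34.266 66.188
2 3.874 18.764 117.253
3 2.867 10.275 155.041
final: 155.041 10.608

Arc 1: start y=5.370, vy=24.040 → t=5.022, apex=34.266, x_land=66.188, impact vy=-26.179
  bounce: vy ← 0.74·26.179 = 19.372
Arc 2: start y=0.000, vy=19.372 → t=3.874, apex=18.764, x_land=117.253, impact vy=-19.372
  bounce: vy ← 0.74·19.372 = 14.335
Arc 3: start y=0.000, vy=14.335 → t=2.867, apex=10.275, x_land=155.041, impact vy=-14.335
  bounce: vy ← 0.74·14.335 = 10.608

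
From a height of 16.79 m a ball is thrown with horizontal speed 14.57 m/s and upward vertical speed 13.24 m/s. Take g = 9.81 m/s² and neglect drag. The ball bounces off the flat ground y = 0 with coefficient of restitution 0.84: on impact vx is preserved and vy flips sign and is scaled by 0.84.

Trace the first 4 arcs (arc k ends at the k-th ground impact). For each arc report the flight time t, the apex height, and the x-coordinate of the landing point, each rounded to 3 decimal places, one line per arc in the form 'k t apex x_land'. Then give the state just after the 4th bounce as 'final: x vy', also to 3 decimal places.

Arc 1: start y=16.790, vy=13.240 → t=3.640, apex=25.725, x_land=53.031, impact vy=-22.466
  bounce: vy ← 0.84·22.466 = 18.871
Arc 2: start y=0.000, vy=18.871 → t=3.847, apex=18.151, x_land=109.087, impact vy=-18.871
  bounce: vy ← 0.84·18.871 = 15.852
Arc 3: start y=0.000, vy=15.852 → t=3.232, apex=12.808, x_land=156.175, impact vy=-15.852
  bounce: vy ← 0.84·15.852 = 13.316
Arc 4: start y=0.000, vy=13.316 → t=2.715, apex=9.037, x_land=195.728, impact vy=-13.316
  bounce: vy ← 0.84·13.316 = 11.185

1 3.640 25.725 53.031
2 3.847 18.151 109.087
3 3.232 12.808 156.175
4 2.715 9.037 195.728
final: 195.728 11.185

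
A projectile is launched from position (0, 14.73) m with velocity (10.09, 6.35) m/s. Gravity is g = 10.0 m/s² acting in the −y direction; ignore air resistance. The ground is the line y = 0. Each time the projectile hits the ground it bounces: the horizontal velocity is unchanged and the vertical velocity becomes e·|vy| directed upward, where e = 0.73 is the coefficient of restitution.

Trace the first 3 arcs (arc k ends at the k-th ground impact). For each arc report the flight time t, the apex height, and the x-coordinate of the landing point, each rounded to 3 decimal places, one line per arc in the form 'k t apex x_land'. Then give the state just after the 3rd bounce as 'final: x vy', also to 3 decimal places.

1 2.465 16.746 24.873
2 2.672 8.924 51.833
3 1.951 4.756 71.513
final: 71.513 7.119

Arc 1: start y=14.730, vy=6.350 → t=2.465, apex=16.746, x_land=24.873, impact vy=-18.301
  bounce: vy ← 0.73·18.301 = 13.360
Arc 2: start y=0.000, vy=13.360 → t=2.672, apex=8.924, x_land=51.833, impact vy=-13.360
  bounce: vy ← 0.73·13.360 = 9.753
Arc 3: start y=0.000, vy=9.753 → t=1.951, apex=4.756, x_land=71.513, impact vy=-9.753
  bounce: vy ← 0.73·9.753 = 7.119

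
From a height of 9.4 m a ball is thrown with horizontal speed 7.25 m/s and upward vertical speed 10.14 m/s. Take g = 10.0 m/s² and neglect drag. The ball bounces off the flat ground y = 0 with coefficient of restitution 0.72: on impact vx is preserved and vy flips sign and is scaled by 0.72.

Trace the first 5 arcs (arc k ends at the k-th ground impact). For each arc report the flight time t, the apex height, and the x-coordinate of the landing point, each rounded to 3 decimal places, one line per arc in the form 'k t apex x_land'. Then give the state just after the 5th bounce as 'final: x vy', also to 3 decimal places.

1 2.719 14.541 19.715
2 2.456 7.538 37.519
3 1.768 3.908 50.338
4 1.273 2.026 59.567
5 0.917 1.050 66.212
final: 66.212 3.300

Arc 1: start y=9.400, vy=10.140 → t=2.719, apex=14.541, x_land=19.715, impact vy=-17.053
  bounce: vy ← 0.72·17.053 = 12.278
Arc 2: start y=0.000, vy=12.278 → t=2.456, apex=7.538, x_land=37.519, impact vy=-12.278
  bounce: vy ← 0.72·12.278 = 8.841
Arc 3: start y=0.000, vy=8.841 → t=1.768, apex=3.908, x_land=50.338, impact vy=-8.841
  bounce: vy ← 0.72·8.841 = 6.365
Arc 4: start y=0.000, vy=6.365 → t=1.273, apex=2.026, x_land=59.567, impact vy=-6.365
  bounce: vy ← 0.72·6.365 = 4.583
Arc 5: start y=0.000, vy=4.583 → t=0.917, apex=1.050, x_land=66.212, impact vy=-4.583
  bounce: vy ← 0.72·4.583 = 3.300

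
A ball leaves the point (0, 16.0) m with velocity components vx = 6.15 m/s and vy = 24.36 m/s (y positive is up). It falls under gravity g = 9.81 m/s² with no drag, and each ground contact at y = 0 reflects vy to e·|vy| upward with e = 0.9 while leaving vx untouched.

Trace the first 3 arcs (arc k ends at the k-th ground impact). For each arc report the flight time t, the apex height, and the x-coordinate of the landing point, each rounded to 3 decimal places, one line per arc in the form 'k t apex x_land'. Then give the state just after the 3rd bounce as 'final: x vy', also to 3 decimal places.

1 5.554 46.245 34.155
2 5.527 37.459 68.146
3 4.974 30.341 98.738
final: 98.738 21.959

Arc 1: start y=16.000, vy=24.360 → t=5.554, apex=46.245, x_land=34.155, impact vy=-30.122
  bounce: vy ← 0.9·30.122 = 27.110
Arc 2: start y=0.000, vy=27.110 → t=5.527, apex=37.459, x_land=68.146, impact vy=-27.110
  bounce: vy ← 0.9·27.110 = 24.399
Arc 3: start y=0.000, vy=24.399 → t=4.974, apex=30.341, x_land=98.738, impact vy=-24.399
  bounce: vy ← 0.9·24.399 = 21.959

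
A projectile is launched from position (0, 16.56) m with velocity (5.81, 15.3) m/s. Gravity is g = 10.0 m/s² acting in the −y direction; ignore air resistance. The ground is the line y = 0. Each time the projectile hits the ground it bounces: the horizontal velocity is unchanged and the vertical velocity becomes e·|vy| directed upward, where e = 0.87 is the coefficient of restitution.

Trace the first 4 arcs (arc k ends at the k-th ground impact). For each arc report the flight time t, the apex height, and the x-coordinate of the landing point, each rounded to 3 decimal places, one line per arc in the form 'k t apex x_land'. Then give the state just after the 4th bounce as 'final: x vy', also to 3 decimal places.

Arc 1: start y=16.560, vy=15.300 → t=3.908, apex=28.264, x_land=22.703, impact vy=-23.776
  bounce: vy ← 0.87·23.776 = 20.685
Arc 2: start y=0.000, vy=20.685 → t=4.137, apex=21.393, x_land=46.739, impact vy=-20.685
  bounce: vy ← 0.87·20.685 = 17.996
Arc 3: start y=0.000, vy=17.996 → t=3.599, apex=16.193, x_land=67.650, impact vy=-17.996
  bounce: vy ← 0.87·17.996 = 15.656
Arc 4: start y=0.000, vy=15.656 → t=3.131, apex=12.256, x_land=85.843, impact vy=-15.656
  bounce: vy ← 0.87·15.656 = 13.621

1 3.908 28.264 22.703
2 4.137 21.393 46.739
3 3.599 16.193 67.650
4 3.131 12.256 85.843
final: 85.843 13.621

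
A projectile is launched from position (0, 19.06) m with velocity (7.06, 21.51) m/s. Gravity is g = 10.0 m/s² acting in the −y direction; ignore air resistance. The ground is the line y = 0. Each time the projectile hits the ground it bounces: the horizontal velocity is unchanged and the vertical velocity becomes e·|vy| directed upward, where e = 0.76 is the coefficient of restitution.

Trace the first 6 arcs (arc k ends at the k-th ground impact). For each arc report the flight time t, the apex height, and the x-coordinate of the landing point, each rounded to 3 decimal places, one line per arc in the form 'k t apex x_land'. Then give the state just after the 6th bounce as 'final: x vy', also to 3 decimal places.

1 5.056 42.194 35.695
2 4.416 24.371 66.869
3 3.356 14.077 90.561
4 2.550 8.131 108.567
5 1.938 4.696 122.251
6 1.473 2.713 132.652
final: 132.652 5.598

Arc 1: start y=19.060, vy=21.510 → t=5.056, apex=42.194, x_land=35.695, impact vy=-29.050
  bounce: vy ← 0.76·29.050 = 22.078
Arc 2: start y=0.000, vy=22.078 → t=4.416, apex=24.371, x_land=66.869, impact vy=-22.078
  bounce: vy ← 0.76·22.078 = 16.779
Arc 3: start y=0.000, vy=16.779 → t=3.356, apex=14.077, x_land=90.561, impact vy=-16.779
  bounce: vy ← 0.76·16.779 = 12.752
Arc 4: start y=0.000, vy=12.752 → t=2.550, apex=8.131, x_land=108.567, impact vy=-12.752
  bounce: vy ← 0.76·12.752 = 9.692
Arc 5: start y=0.000, vy=9.692 → t=1.938, apex=4.696, x_land=122.251, impact vy=-9.692
  bounce: vy ← 0.76·9.692 = 7.366
Arc 6: start y=0.000, vy=7.366 → t=1.473, apex=2.713, x_land=132.652, impact vy=-7.366
  bounce: vy ← 0.76·7.366 = 5.598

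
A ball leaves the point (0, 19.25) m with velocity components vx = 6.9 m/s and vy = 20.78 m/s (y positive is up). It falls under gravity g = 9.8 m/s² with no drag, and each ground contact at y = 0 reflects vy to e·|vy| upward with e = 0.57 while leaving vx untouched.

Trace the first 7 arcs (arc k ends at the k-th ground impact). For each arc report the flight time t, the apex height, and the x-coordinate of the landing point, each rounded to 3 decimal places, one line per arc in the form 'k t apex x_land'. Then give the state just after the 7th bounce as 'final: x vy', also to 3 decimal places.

1 5.023 41.281 34.658
2 3.309 13.412 57.490
3 1.886 4.358 70.503
4 1.075 1.416 77.921
5 0.613 0.460 82.150
6 0.349 0.149 84.560
7 0.199 0.049 85.933
final: 85.933 0.556

Arc 1: start y=19.250, vy=20.780 → t=5.023, apex=41.281, x_land=34.658, impact vy=-28.445
  bounce: vy ← 0.57·28.445 = 16.214
Arc 2: start y=0.000, vy=16.214 → t=3.309, apex=13.412, x_land=57.490, impact vy=-16.214
  bounce: vy ← 0.57·16.214 = 9.242
Arc 3: start y=0.000, vy=9.242 → t=1.886, apex=4.358, x_land=70.503, impact vy=-9.242
  bounce: vy ← 0.57·9.242 = 5.268
Arc 4: start y=0.000, vy=5.268 → t=1.075, apex=1.416, x_land=77.921, impact vy=-5.268
  bounce: vy ← 0.57·5.268 = 3.003
Arc 5: start y=0.000, vy=3.003 → t=0.613, apex=0.460, x_land=82.150, impact vy=-3.003
  bounce: vy ← 0.57·3.003 = 1.712
Arc 6: start y=0.000, vy=1.712 → t=0.349, apex=0.149, x_land=84.560, impact vy=-1.712
  bounce: vy ← 0.57·1.712 = 0.976
Arc 7: start y=0.000, vy=0.976 → t=0.199, apex=0.049, x_land=85.933, impact vy=-0.976
  bounce: vy ← 0.57·0.976 = 0.556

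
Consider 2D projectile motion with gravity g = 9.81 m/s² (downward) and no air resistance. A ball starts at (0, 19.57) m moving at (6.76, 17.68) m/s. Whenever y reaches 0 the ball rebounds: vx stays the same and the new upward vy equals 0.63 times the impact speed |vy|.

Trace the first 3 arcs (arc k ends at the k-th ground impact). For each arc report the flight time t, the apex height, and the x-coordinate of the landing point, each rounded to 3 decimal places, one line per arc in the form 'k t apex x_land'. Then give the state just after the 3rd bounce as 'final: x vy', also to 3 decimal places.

1 4.493 35.502 30.370
2 3.390 14.091 53.285
3 2.136 5.593 67.722
final: 67.722 6.599

Arc 1: start y=19.570, vy=17.680 → t=4.493, apex=35.502, x_land=30.370, impact vy=-26.392
  bounce: vy ← 0.63·26.392 = 16.627
Arc 2: start y=0.000, vy=16.627 → t=3.390, apex=14.091, x_land=53.285, impact vy=-16.627
  bounce: vy ← 0.63·16.627 = 10.475
Arc 3: start y=0.000, vy=10.475 → t=2.136, apex=5.593, x_land=67.722, impact vy=-10.475
  bounce: vy ← 0.63·10.475 = 6.599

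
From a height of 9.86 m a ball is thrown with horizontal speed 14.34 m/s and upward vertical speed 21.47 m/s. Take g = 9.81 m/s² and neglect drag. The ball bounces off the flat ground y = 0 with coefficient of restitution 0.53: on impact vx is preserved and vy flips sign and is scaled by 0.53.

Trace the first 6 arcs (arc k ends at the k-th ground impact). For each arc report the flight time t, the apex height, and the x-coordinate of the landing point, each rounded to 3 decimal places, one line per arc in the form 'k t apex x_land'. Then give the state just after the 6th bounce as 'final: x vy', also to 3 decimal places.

1 4.796 33.354 68.779
2 2.764 9.369 108.417
3 1.465 2.632 129.425
4 0.776 0.739 140.559
5 0.412 0.208 146.460
6 0.218 0.058 149.588
final: 149.588 0.567

Arc 1: start y=9.860, vy=21.470 → t=4.796, apex=33.354, x_land=68.779, impact vy=-25.582
  bounce: vy ← 0.53·25.582 = 13.558
Arc 2: start y=0.000, vy=13.558 → t=2.764, apex=9.369, x_land=108.417, impact vy=-13.558
  bounce: vy ← 0.53·13.558 = 7.186
Arc 3: start y=0.000, vy=7.186 → t=1.465, apex=2.632, x_land=129.425, impact vy=-7.186
  bounce: vy ← 0.53·7.186 = 3.808
Arc 4: start y=0.000, vy=3.808 → t=0.776, apex=0.739, x_land=140.559, impact vy=-3.808
  bounce: vy ← 0.53·3.808 = 2.019
Arc 5: start y=0.000, vy=2.019 → t=0.412, apex=0.208, x_land=146.460, impact vy=-2.019
  bounce: vy ← 0.53·2.019 = 1.070
Arc 6: start y=0.000, vy=1.070 → t=0.218, apex=0.058, x_land=149.588, impact vy=-1.070
  bounce: vy ← 0.53·1.070 = 0.567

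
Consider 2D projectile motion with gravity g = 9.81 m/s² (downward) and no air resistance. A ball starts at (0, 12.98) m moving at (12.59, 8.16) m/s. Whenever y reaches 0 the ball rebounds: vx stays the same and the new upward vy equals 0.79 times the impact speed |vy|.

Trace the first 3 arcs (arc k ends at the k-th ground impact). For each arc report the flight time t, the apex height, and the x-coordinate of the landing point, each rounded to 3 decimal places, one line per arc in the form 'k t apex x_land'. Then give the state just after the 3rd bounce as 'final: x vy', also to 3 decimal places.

Arc 1: start y=12.980, vy=8.160 → t=2.659, apex=16.374, x_land=33.475, impact vy=-17.924
  bounce: vy ← 0.79·17.924 = 14.160
Arc 2: start y=0.000, vy=14.160 → t=2.887, apex=10.219, x_land=69.820, impact vy=-14.160
  bounce: vy ← 0.79·14.160 = 11.186
Arc 3: start y=0.000, vy=11.186 → t=2.281, apex=6.378, x_land=98.532, impact vy=-11.186
  bounce: vy ← 0.79·11.186 = 8.837

1 2.659 16.374 33.475
2 2.887 10.219 69.820
3 2.281 6.378 98.532
final: 98.532 8.837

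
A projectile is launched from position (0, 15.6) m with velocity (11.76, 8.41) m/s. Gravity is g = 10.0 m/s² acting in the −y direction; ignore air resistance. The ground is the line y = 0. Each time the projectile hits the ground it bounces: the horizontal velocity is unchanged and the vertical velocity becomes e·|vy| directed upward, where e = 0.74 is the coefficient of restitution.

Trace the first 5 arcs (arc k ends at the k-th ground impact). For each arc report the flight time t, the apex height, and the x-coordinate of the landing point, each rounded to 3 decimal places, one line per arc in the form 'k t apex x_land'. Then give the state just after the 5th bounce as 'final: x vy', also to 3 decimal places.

1 2.797 19.136 32.897
2 2.895 10.479 66.947
3 2.143 5.738 92.143
4 1.586 3.142 110.789
5 1.173 1.721 124.587
final: 124.587 4.341

Arc 1: start y=15.600, vy=8.410 → t=2.797, apex=19.136, x_land=32.897, impact vy=-19.563
  bounce: vy ← 0.74·19.563 = 14.477
Arc 2: start y=0.000, vy=14.477 → t=2.895, apex=10.479, x_land=66.947, impact vy=-14.477
  bounce: vy ← 0.74·14.477 = 10.713
Arc 3: start y=0.000, vy=10.713 → t=2.143, apex=5.738, x_land=92.143, impact vy=-10.713
  bounce: vy ← 0.74·10.713 = 7.928
Arc 4: start y=0.000, vy=7.928 → t=1.586, apex=3.142, x_land=110.789, impact vy=-7.928
  bounce: vy ← 0.74·7.928 = 5.866
Arc 5: start y=0.000, vy=5.866 → t=1.173, apex=1.721, x_land=124.587, impact vy=-5.866
  bounce: vy ← 0.74·5.866 = 4.341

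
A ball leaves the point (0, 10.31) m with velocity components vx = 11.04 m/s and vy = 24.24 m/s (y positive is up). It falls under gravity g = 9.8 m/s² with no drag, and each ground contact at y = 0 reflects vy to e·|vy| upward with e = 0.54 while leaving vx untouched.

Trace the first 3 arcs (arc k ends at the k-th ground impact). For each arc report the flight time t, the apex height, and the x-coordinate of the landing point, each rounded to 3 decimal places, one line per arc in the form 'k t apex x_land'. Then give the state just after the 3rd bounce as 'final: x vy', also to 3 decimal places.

1 5.341 40.288 58.963
2 3.097 11.748 93.152
3 1.672 3.426 111.614
final: 111.614 4.425

Arc 1: start y=10.310, vy=24.240 → t=5.341, apex=40.288, x_land=58.963, impact vy=-28.101
  bounce: vy ← 0.54·28.101 = 15.174
Arc 2: start y=0.000, vy=15.174 → t=3.097, apex=11.748, x_land=93.152, impact vy=-15.174
  bounce: vy ← 0.54·15.174 = 8.194
Arc 3: start y=0.000, vy=8.194 → t=1.672, apex=3.426, x_land=111.614, impact vy=-8.194
  bounce: vy ← 0.54·8.194 = 4.425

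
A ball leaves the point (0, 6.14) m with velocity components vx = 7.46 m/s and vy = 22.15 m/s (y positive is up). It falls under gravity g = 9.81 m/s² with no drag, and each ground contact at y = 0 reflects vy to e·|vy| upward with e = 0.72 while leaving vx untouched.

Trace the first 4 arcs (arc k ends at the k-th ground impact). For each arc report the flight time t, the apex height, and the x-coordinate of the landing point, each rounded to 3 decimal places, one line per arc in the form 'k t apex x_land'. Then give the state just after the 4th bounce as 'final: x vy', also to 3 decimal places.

Arc 1: start y=6.140, vy=22.150 → t=4.778, apex=31.146, x_land=35.642, impact vy=-24.720
  bounce: vy ← 0.72·24.720 = 17.799
Arc 2: start y=0.000, vy=17.799 → t=3.629, apex=16.146, x_land=62.712, impact vy=-17.799
  bounce: vy ← 0.72·17.799 = 12.815
Arc 3: start y=0.000, vy=12.815 → t=2.613, apex=8.370, x_land=82.202, impact vy=-12.815
  bounce: vy ← 0.72·12.815 = 9.227
Arc 4: start y=0.000, vy=9.227 → t=1.881, apex=4.339, x_land=96.235, impact vy=-9.227
  bounce: vy ← 0.72·9.227 = 6.643

1 4.778 31.146 35.642
2 3.629 16.146 62.712
3 2.613 8.370 82.202
4 1.881 4.339 96.235
final: 96.235 6.643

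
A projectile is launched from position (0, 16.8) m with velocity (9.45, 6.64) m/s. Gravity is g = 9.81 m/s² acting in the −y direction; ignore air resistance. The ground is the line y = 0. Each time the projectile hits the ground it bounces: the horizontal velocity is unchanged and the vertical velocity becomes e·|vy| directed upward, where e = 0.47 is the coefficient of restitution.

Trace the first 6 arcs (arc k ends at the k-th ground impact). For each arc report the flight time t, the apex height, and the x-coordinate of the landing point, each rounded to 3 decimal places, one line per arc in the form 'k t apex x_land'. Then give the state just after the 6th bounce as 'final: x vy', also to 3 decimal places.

Arc 1: start y=16.800, vy=6.640 → t=2.647, apex=19.047, x_land=25.018, impact vy=-19.331
  bounce: vy ← 0.47·19.331 = 9.086
Arc 2: start y=0.000, vy=9.086 → t=1.852, apex=4.208, x_land=42.523, impact vy=-9.086
  bounce: vy ← 0.47·9.086 = 4.270
Arc 3: start y=0.000, vy=4.270 → t=0.871, apex=0.929, x_land=50.750, impact vy=-4.270
  bounce: vy ← 0.47·4.270 = 2.007
Arc 4: start y=0.000, vy=2.007 → t=0.409, apex=0.205, x_land=54.617, impact vy=-2.007
  bounce: vy ← 0.47·2.007 = 0.943
Arc 5: start y=0.000, vy=0.943 → t=0.192, apex=0.045, x_land=56.435, impact vy=-0.943
  bounce: vy ← 0.47·0.943 = 0.443
Arc 6: start y=0.000, vy=0.443 → t=0.090, apex=0.010, x_land=57.289, impact vy=-0.443
  bounce: vy ← 0.47·0.443 = 0.208

1 2.647 19.047 25.018
2 1.852 4.208 42.523
3 0.871 0.929 50.750
4 0.409 0.205 54.617
5 0.192 0.045 56.435
6 0.090 0.010 57.289
final: 57.289 0.208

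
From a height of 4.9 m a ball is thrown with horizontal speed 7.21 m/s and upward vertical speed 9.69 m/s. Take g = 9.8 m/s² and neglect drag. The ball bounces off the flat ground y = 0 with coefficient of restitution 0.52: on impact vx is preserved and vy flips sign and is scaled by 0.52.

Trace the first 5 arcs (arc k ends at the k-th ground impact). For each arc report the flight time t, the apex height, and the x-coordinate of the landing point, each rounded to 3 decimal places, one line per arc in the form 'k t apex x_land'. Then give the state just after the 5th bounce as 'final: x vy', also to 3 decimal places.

Arc 1: start y=4.900, vy=9.690 → t=2.395, apex=9.691, x_land=17.268, impact vy=-13.782
  bounce: vy ← 0.52·13.782 = 7.166
Arc 2: start y=0.000, vy=7.166 → t=1.463, apex=2.620, x_land=27.813, impact vy=-7.166
  bounce: vy ← 0.52·7.166 = 3.727
Arc 3: start y=0.000, vy=3.727 → t=0.761, apex=0.709, x_land=33.297, impact vy=-3.727
  bounce: vy ← 0.52·3.727 = 1.938
Arc 4: start y=0.000, vy=1.938 → t=0.395, apex=0.192, x_land=36.148, impact vy=-1.938
  bounce: vy ← 0.52·1.938 = 1.008
Arc 5: start y=0.000, vy=1.008 → t=0.206, apex=0.052, x_land=37.631, impact vy=-1.008
  bounce: vy ← 0.52·1.008 = 0.524

1 2.395 9.691 17.268
2 1.463 2.620 27.813
3 0.761 0.709 33.297
4 0.395 0.192 36.148
5 0.206 0.052 37.631
final: 37.631 0.524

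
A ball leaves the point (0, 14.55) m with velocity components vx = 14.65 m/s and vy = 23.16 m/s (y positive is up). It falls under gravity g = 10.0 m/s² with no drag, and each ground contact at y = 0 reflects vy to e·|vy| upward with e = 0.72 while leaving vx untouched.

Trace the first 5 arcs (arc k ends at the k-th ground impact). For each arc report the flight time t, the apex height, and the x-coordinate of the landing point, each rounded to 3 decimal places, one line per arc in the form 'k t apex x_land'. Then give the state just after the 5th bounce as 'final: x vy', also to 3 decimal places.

1 5.192 41.369 76.069
2 4.142 21.446 136.750
3 2.982 11.118 180.441
4 2.147 5.763 211.898
5 1.546 2.988 234.547
final: 234.547 5.566

Arc 1: start y=14.550, vy=23.160 → t=5.192, apex=41.369, x_land=76.069, impact vy=-28.764
  bounce: vy ← 0.72·28.764 = 20.710
Arc 2: start y=0.000, vy=20.710 → t=4.142, apex=21.446, x_land=136.750, impact vy=-20.710
  bounce: vy ← 0.72·20.710 = 14.911
Arc 3: start y=0.000, vy=14.911 → t=2.982, apex=11.118, x_land=180.441, impact vy=-14.911
  bounce: vy ← 0.72·14.911 = 10.736
Arc 4: start y=0.000, vy=10.736 → t=2.147, apex=5.763, x_land=211.898, impact vy=-10.736
  bounce: vy ← 0.72·10.736 = 7.730
Arc 5: start y=0.000, vy=7.730 → t=1.546, apex=2.988, x_land=234.547, impact vy=-7.730
  bounce: vy ← 0.72·7.730 = 5.566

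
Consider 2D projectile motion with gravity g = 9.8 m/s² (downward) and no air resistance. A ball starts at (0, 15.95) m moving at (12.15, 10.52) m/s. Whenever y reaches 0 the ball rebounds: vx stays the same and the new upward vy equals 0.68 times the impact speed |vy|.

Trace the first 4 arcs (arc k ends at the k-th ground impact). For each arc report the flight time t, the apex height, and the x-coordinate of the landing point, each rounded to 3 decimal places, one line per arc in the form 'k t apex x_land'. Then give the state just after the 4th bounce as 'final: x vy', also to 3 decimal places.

1 3.173 21.596 38.550
2 2.855 9.986 73.241
3 1.942 4.618 96.830
4 1.320 2.135 112.871
final: 112.871 4.399

Arc 1: start y=15.950, vy=10.520 → t=3.173, apex=21.596, x_land=38.550, impact vy=-20.574
  bounce: vy ← 0.68·20.574 = 13.990
Arc 2: start y=0.000, vy=13.990 → t=2.855, apex=9.986, x_land=73.241, impact vy=-13.990
  bounce: vy ← 0.68·13.990 = 9.513
Arc 3: start y=0.000, vy=9.513 → t=1.942, apex=4.618, x_land=96.830, impact vy=-9.513
  bounce: vy ← 0.68·9.513 = 6.469
Arc 4: start y=0.000, vy=6.469 → t=1.320, apex=2.135, x_land=112.871, impact vy=-6.469
  bounce: vy ← 0.68·6.469 = 4.399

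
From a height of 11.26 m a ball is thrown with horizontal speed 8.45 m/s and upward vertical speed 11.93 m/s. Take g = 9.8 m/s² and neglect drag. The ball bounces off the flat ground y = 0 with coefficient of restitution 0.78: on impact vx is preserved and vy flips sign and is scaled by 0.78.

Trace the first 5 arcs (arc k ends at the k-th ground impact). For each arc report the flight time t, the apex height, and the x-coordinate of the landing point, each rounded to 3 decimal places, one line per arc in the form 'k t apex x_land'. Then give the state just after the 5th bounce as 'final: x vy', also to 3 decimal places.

Arc 1: start y=11.260, vy=11.930 → t=3.162, apex=18.521, x_land=26.715, impact vy=-19.053
  bounce: vy ← 0.78·19.053 = 14.861
Arc 2: start y=0.000, vy=14.861 → t=3.033, apex=11.268, x_land=52.343, impact vy=-14.861
  bounce: vy ← 0.78·14.861 = 11.592
Arc 3: start y=0.000, vy=11.592 → t=2.366, apex=6.856, x_land=72.334, impact vy=-11.592
  bounce: vy ← 0.78·11.592 = 9.042
Arc 4: start y=0.000, vy=9.042 → t=1.845, apex=4.171, x_land=87.926, impact vy=-9.042
  bounce: vy ← 0.78·9.042 = 7.053
Arc 5: start y=0.000, vy=7.053 → t=1.439, apex=2.538, x_land=100.088, impact vy=-7.053
  bounce: vy ← 0.78·7.053 = 5.501

1 3.162 18.521 26.715
2 3.033 11.268 52.343
3 2.366 6.856 72.334
4 1.845 4.171 87.926
5 1.439 2.538 100.088
final: 100.088 5.501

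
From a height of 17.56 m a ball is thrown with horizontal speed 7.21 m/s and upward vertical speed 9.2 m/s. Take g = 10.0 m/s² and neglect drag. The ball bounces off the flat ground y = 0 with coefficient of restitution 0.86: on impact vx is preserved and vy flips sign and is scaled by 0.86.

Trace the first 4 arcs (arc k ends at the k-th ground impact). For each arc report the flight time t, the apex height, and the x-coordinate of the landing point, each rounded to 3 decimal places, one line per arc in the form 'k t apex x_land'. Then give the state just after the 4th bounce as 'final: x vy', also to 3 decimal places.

Arc 1: start y=17.560, vy=9.200 → t=3.008, apex=21.792, x_land=21.685, impact vy=-20.877
  bounce: vy ← 0.86·20.877 = 17.954
Arc 2: start y=0.000, vy=17.954 → t=3.591, apex=16.117, x_land=47.575, impact vy=-17.954
  bounce: vy ← 0.86·17.954 = 15.440
Arc 3: start y=0.000, vy=15.440 → t=3.088, apex=11.920, x_land=69.840, impact vy=-15.440
  bounce: vy ← 0.86·15.440 = 13.279
Arc 4: start y=0.000, vy=13.279 → t=2.656, apex=8.816, x_land=88.988, impact vy=-13.279
  bounce: vy ← 0.86·13.279 = 11.420

1 3.008 21.792 21.685
2 3.591 16.117 47.575
3 3.088 11.920 69.840
4 2.656 8.816 88.988
final: 88.988 11.420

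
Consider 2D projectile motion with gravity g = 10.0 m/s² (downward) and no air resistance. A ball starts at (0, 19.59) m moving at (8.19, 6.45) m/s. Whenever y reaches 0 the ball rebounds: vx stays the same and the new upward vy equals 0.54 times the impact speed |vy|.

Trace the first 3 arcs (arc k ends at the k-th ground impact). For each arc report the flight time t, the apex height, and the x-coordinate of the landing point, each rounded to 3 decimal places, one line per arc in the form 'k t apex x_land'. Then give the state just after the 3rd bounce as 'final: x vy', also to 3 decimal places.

Arc 1: start y=19.590, vy=6.450 → t=2.727, apex=21.670, x_land=22.333, impact vy=-20.818
  bounce: vy ← 0.54·20.818 = 11.242
Arc 2: start y=0.000, vy=11.242 → t=2.248, apex=6.319, x_land=40.747, impact vy=-11.242
  bounce: vy ← 0.54·11.242 = 6.071
Arc 3: start y=0.000, vy=6.071 → t=1.214, apex=1.843, x_land=50.691, impact vy=-6.071
  bounce: vy ← 0.54·6.071 = 3.278

1 2.727 21.670 22.333
2 2.248 6.319 40.747
3 1.214 1.843 50.691
final: 50.691 3.278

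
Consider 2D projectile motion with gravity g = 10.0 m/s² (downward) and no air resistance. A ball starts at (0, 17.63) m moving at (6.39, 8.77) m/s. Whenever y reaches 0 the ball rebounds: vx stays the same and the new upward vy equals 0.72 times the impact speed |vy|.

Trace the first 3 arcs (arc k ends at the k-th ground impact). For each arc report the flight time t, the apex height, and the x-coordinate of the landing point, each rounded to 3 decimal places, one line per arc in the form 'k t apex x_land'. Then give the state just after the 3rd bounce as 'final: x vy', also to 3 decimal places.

Arc 1: start y=17.630, vy=8.770 → t=2.949, apex=21.476, x_land=18.847, impact vy=-20.725
  bounce: vy ← 0.72·20.725 = 14.922
Arc 2: start y=0.000, vy=14.922 → t=2.984, apex=11.133, x_land=37.917, impact vy=-14.922
  bounce: vy ← 0.72·14.922 = 10.744
Arc 3: start y=0.000, vy=10.744 → t=2.149, apex=5.771, x_land=51.648, impact vy=-10.744
  bounce: vy ← 0.72·10.744 = 7.735

1 2.949 21.476 18.847
2 2.984 11.133 37.917
3 2.149 5.771 51.648
final: 51.648 7.735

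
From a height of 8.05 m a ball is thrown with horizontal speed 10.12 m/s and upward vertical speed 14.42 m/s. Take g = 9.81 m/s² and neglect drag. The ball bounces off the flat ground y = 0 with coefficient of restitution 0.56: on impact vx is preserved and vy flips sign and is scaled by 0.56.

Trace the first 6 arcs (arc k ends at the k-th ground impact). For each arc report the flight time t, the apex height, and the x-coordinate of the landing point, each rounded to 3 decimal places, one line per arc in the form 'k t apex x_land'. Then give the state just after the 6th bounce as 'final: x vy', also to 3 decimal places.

Arc 1: start y=8.050, vy=14.420 → t=3.420, apex=18.648, x_land=34.608, impact vy=-19.128
  bounce: vy ← 0.56·19.128 = 10.712
Arc 2: start y=0.000, vy=10.712 → t=2.184, apex=5.848, x_land=56.708, impact vy=-10.712
  bounce: vy ← 0.56·10.712 = 5.999
Arc 3: start y=0.000, vy=5.999 → t=1.223, apex=1.834, x_land=69.084, impact vy=-5.999
  bounce: vy ← 0.56·5.999 = 3.359
Arc 4: start y=0.000, vy=3.359 → t=0.685, apex=0.575, x_land=76.015, impact vy=-3.359
  bounce: vy ← 0.56·3.359 = 1.881
Arc 5: start y=0.000, vy=1.881 → t=0.384, apex=0.180, x_land=79.896, impact vy=-1.881
  bounce: vy ← 0.56·1.881 = 1.053
Arc 6: start y=0.000, vy=1.053 → t=0.215, apex=0.057, x_land=82.070, impact vy=-1.053
  bounce: vy ← 0.56·1.053 = 0.590

1 3.420 18.648 34.608
2 2.184 5.848 56.708
3 1.223 1.834 69.084
4 0.685 0.575 76.015
5 0.384 0.180 79.896
6 0.215 0.057 82.070
final: 82.070 0.590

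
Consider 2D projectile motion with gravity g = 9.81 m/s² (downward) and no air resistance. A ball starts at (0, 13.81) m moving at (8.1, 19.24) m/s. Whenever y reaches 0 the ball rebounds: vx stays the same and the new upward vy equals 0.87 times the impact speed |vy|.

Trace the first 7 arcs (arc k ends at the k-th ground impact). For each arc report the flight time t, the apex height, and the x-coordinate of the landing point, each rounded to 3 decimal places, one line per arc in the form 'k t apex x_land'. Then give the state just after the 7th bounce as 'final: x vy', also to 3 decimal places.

Arc 1: start y=13.810, vy=19.240 → t=4.542, apex=32.677, x_land=36.793, impact vy=-25.321
  bounce: vy ← 0.87·25.321 = 22.029
Arc 2: start y=0.000, vy=22.029 → t=4.491, apex=24.733, x_land=73.171, impact vy=-22.029
  bounce: vy ← 0.87·22.029 = 19.165
Arc 3: start y=0.000, vy=19.165 → t=3.907, apex=18.721, x_land=104.820, impact vy=-19.165
  bounce: vy ← 0.87·19.165 = 16.674
Arc 4: start y=0.000, vy=16.674 → t=3.399, apex=14.170, x_land=132.354, impact vy=-16.674
  bounce: vy ← 0.87·16.674 = 14.506
Arc 5: start y=0.000, vy=14.506 → t=2.957, apex=10.725, x_land=156.309, impact vy=-14.506
  bounce: vy ← 0.87·14.506 = 12.620
Arc 6: start y=0.000, vy=12.620 → t=2.573, apex=8.118, x_land=177.150, impact vy=-12.620
  bounce: vy ← 0.87·12.620 = 10.980
Arc 7: start y=0.000, vy=10.980 → t=2.238, apex=6.144, x_land=195.282, impact vy=-10.980
  bounce: vy ← 0.87·10.980 = 9.552

1 4.542 32.677 36.793
2 4.491 24.733 73.171
3 3.907 18.721 104.820
4 3.399 14.170 132.354
5 2.957 10.725 156.309
6 2.573 8.118 177.150
7 2.238 6.144 195.282
final: 195.282 9.552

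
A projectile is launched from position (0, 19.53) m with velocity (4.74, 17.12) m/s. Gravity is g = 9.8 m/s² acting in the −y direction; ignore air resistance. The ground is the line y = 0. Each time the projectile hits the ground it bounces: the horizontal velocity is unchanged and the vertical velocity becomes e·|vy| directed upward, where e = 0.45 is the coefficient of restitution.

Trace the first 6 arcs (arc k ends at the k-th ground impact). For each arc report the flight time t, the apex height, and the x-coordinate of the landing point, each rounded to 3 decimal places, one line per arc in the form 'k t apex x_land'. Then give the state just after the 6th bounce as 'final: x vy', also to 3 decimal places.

1 4.400 34.484 20.855
2 2.388 6.983 32.172
3 1.074 1.414 37.265
4 0.483 0.286 39.556
5 0.218 0.058 40.587
6 0.098 0.012 41.052
final: 41.052 0.216

Arc 1: start y=19.530, vy=17.120 → t=4.400, apex=34.484, x_land=20.855, impact vy=-25.998
  bounce: vy ← 0.45·25.998 = 11.699
Arc 2: start y=0.000, vy=11.699 → t=2.388, apex=6.983, x_land=32.172, impact vy=-11.699
  bounce: vy ← 0.45·11.699 = 5.265
Arc 3: start y=0.000, vy=5.265 → t=1.074, apex=1.414, x_land=37.265, impact vy=-5.265
  bounce: vy ← 0.45·5.265 = 2.369
Arc 4: start y=0.000, vy=2.369 → t=0.483, apex=0.286, x_land=39.556, impact vy=-2.369
  bounce: vy ← 0.45·2.369 = 1.066
Arc 5: start y=0.000, vy=1.066 → t=0.218, apex=0.058, x_land=40.587, impact vy=-1.066
  bounce: vy ← 0.45·1.066 = 0.480
Arc 6: start y=0.000, vy=0.480 → t=0.098, apex=0.012, x_land=41.052, impact vy=-0.480
  bounce: vy ← 0.45·0.480 = 0.216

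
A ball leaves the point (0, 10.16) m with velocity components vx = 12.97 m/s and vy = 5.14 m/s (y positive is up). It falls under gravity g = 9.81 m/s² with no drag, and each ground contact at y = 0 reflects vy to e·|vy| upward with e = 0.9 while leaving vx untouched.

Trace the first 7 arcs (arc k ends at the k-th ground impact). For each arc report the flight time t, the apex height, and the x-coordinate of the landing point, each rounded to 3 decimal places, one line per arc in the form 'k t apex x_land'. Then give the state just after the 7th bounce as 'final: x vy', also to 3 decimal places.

Arc 1: start y=10.160, vy=5.140 → t=2.056, apex=11.507, x_land=26.661, impact vy=-15.025
  bounce: vy ← 0.9·15.025 = 13.523
Arc 2: start y=0.000, vy=13.523 → t=2.757, apex=9.320, x_land=62.418, impact vy=-13.523
  bounce: vy ← 0.9·13.523 = 12.170
Arc 3: start y=0.000, vy=12.170 → t=2.481, apex=7.549, x_land=94.600, impact vy=-12.170
  bounce: vy ← 0.9·12.170 = 10.953
Arc 4: start y=0.000, vy=10.953 → t=2.233, apex=6.115, x_land=123.563, impact vy=-10.953
  bounce: vy ← 0.9·10.953 = 9.858
Arc 5: start y=0.000, vy=9.858 → t=2.010, apex=4.953, x_land=149.631, impact vy=-9.858
  bounce: vy ← 0.9·9.858 = 8.872
Arc 6: start y=0.000, vy=8.872 → t=1.809, apex=4.012, x_land=173.091, impact vy=-8.872
  bounce: vy ← 0.9·8.872 = 7.985
Arc 7: start y=0.000, vy=7.985 → t=1.628, apex=3.250, x_land=194.205, impact vy=-7.985
  bounce: vy ← 0.9·7.985 = 7.187

1 2.056 11.507 26.661
2 2.757 9.320 62.418
3 2.481 7.549 94.600
4 2.233 6.115 123.563
5 2.010 4.953 149.631
6 1.809 4.012 173.091
7 1.628 3.250 194.205
final: 194.205 7.187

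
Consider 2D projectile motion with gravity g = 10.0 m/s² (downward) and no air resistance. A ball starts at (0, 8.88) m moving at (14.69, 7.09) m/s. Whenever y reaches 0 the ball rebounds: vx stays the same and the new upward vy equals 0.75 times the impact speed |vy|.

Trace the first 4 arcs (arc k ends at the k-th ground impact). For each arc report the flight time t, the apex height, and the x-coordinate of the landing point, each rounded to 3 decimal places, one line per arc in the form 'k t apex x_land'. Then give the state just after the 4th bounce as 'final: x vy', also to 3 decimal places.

1 2.219 11.393 32.590
2 2.264 6.409 65.853
3 1.698 3.605 90.800
4 1.274 2.028 109.510
final: 109.510 4.776

Arc 1: start y=8.880, vy=7.090 → t=2.219, apex=11.393, x_land=32.590, impact vy=-15.095
  bounce: vy ← 0.75·15.095 = 11.321
Arc 2: start y=0.000, vy=11.321 → t=2.264, apex=6.409, x_land=65.853, impact vy=-11.321
  bounce: vy ← 0.75·11.321 = 8.491
Arc 3: start y=0.000, vy=8.491 → t=1.698, apex=3.605, x_land=90.800, impact vy=-8.491
  bounce: vy ← 0.75·8.491 = 6.368
Arc 4: start y=0.000, vy=6.368 → t=1.274, apex=2.028, x_land=109.510, impact vy=-6.368
  bounce: vy ← 0.75·6.368 = 4.776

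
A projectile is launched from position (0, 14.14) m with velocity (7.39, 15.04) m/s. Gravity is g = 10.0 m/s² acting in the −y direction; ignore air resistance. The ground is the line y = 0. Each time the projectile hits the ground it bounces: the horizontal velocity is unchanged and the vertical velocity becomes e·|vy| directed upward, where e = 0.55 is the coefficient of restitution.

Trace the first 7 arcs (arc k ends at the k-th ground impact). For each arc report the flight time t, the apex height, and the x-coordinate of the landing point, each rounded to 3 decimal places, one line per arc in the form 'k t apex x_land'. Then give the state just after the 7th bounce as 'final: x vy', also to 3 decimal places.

1 3.760 25.450 27.787
2 2.482 7.699 46.127
3 1.365 2.329 56.214
4 0.751 0.704 61.762
5 0.413 0.213 64.813
6 0.227 0.064 66.491
7 0.125 0.020 67.414
final: 67.414 0.343

Arc 1: start y=14.140, vy=15.040 → t=3.760, apex=25.450, x_land=27.787, impact vy=-22.561
  bounce: vy ← 0.55·22.561 = 12.409
Arc 2: start y=0.000, vy=12.409 → t=2.482, apex=7.699, x_land=46.127, impact vy=-12.409
  bounce: vy ← 0.55·12.409 = 6.825
Arc 3: start y=0.000, vy=6.825 → t=1.365, apex=2.329, x_land=56.214, impact vy=-6.825
  bounce: vy ← 0.55·6.825 = 3.754
Arc 4: start y=0.000, vy=3.754 → t=0.751, apex=0.704, x_land=61.762, impact vy=-3.754
  bounce: vy ← 0.55·3.754 = 2.064
Arc 5: start y=0.000, vy=2.064 → t=0.413, apex=0.213, x_land=64.813, impact vy=-2.064
  bounce: vy ← 0.55·2.064 = 1.135
Arc 6: start y=0.000, vy=1.135 → t=0.227, apex=0.064, x_land=66.491, impact vy=-1.135
  bounce: vy ← 0.55·1.135 = 0.625
Arc 7: start y=0.000, vy=0.625 → t=0.125, apex=0.020, x_land=67.414, impact vy=-0.625
  bounce: vy ← 0.55·0.625 = 0.343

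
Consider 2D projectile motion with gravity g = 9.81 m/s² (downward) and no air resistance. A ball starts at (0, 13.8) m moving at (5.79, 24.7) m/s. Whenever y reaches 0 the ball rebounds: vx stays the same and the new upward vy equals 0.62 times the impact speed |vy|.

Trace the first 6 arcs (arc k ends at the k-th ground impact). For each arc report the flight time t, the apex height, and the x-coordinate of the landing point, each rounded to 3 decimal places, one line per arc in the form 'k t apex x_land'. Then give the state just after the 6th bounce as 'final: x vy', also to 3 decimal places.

Arc 1: start y=13.800, vy=24.700 → t=5.543, apex=44.895, x_land=32.095, impact vy=-29.679
  bounce: vy ← 0.62·29.679 = 18.401
Arc 2: start y=0.000, vy=18.401 → t=3.751, apex=17.258, x_land=53.816, impact vy=-18.401
  bounce: vy ← 0.62·18.401 = 11.409
Arc 3: start y=0.000, vy=11.409 → t=2.326, apex=6.634, x_land=67.283, impact vy=-11.409
  bounce: vy ← 0.62·11.409 = 7.073
Arc 4: start y=0.000, vy=7.073 → t=1.442, apex=2.550, x_land=75.633, impact vy=-7.073
  bounce: vy ← 0.62·7.073 = 4.385
Arc 5: start y=0.000, vy=4.385 → t=0.894, apex=0.980, x_land=80.810, impact vy=-4.385
  bounce: vy ← 0.62·4.385 = 2.719
Arc 6: start y=0.000, vy=2.719 → t=0.554, apex=0.377, x_land=84.019, impact vy=-2.719
  bounce: vy ← 0.62·2.719 = 1.686

1 5.543 44.895 32.095
2 3.751 17.258 53.816
3 2.326 6.634 67.283
4 1.442 2.550 75.633
5 0.894 0.980 80.810
6 0.554 0.377 84.019
final: 84.019 1.686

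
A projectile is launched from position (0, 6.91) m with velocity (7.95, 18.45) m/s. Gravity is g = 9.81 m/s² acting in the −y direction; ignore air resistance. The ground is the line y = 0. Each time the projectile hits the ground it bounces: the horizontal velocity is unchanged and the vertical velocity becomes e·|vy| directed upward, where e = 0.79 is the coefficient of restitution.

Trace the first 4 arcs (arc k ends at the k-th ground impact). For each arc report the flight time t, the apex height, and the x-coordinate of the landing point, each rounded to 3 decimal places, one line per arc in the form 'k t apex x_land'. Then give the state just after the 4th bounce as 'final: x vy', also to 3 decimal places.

Arc 1: start y=6.910, vy=18.450 → t=4.105, apex=24.260, x_land=32.632, impact vy=-21.817
  bounce: vy ← 0.79·21.817 = 17.235
Arc 2: start y=0.000, vy=17.235 → t=3.514, apex=15.141, x_land=60.567, impact vy=-17.235
  bounce: vy ← 0.79·17.235 = 13.616
Arc 3: start y=0.000, vy=13.616 → t=2.776, apex=9.449, x_land=82.636, impact vy=-13.616
  bounce: vy ← 0.79·13.616 = 10.757
Arc 4: start y=0.000, vy=10.757 → t=2.193, apex=5.897, x_land=100.070, impact vy=-10.757
  bounce: vy ← 0.79·10.757 = 8.498

1 4.105 24.260 32.632
2 3.514 15.141 60.567
3 2.776 9.449 82.636
4 2.193 5.897 100.070
final: 100.070 8.498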